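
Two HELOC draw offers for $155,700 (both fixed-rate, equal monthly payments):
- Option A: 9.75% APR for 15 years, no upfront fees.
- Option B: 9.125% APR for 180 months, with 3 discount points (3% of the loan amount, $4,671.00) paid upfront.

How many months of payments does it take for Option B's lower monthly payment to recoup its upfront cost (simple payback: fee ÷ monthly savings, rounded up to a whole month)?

80 months

Option A: monthly rate = 9.75%/12 = 0.0081250; payment = 155,700 × 0.0081250 / (1 − (1+0.0081250)^−180) = $1,649.43.
Option B: monthly rate = 9.125%/12 = 0.0076042; payment = 155,700 × 0.0076042 / (1 − (1+0.0076042)^−180) = $1,590.81.
Monthly savings = $1,649.43 − $1,590.81 = $58.62.
Break-even = $4,671.00 / $58.62 = 79.68 → 80 months.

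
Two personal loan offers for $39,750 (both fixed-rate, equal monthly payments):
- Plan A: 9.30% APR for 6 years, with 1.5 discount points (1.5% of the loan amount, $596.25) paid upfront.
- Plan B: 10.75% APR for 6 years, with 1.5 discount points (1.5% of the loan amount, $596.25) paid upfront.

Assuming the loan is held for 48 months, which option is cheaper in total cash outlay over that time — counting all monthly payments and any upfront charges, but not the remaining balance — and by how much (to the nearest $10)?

Plan A by $1,400

Plan A: at 9.30% the monthly rate is 0.0077500, so the payment is 39,750 × 0.0077500 / (1 − 1.0077500^−72) = $722.45.
Plan B: monthly rate = 10.75%/12 = 0.0089583; payment = 39,750 × 0.0089583 / (1 − (1+0.0089583)^−72) = $751.52.
Over 48 months: Plan A costs 48 × $722.45 + $596.25 = $35,273.85; Plan B costs 48 × $751.52 + $596.25 = $36,669.21.
Plan A is cheaper by $36,669.21 − $35,273.85 = $1,395.36.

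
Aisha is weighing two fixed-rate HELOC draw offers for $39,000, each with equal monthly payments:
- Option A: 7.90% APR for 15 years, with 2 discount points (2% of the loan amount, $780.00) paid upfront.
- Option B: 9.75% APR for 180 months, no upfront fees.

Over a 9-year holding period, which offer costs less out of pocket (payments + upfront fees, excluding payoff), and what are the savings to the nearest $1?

Option A: at 7.90% the monthly rate is 0.0065833, so the payment is 39,000 × 0.0065833 / (1 − 1.0065833^−180) = $370.46.
Option B: monthly rate = 9.75%/12 = 0.0081250; payment = 39,000 × 0.0081250 / (1 − (1+0.0081250)^−180) = $413.15.
Over 108 months: Option A costs 108 × $370.46 + $780.00 = $40,789.68; Option B costs 108 × $413.15 = $44,620.20.
Option A is cheaper by $44,620.20 − $40,789.68 = $3,830.52.

Option A by $3,831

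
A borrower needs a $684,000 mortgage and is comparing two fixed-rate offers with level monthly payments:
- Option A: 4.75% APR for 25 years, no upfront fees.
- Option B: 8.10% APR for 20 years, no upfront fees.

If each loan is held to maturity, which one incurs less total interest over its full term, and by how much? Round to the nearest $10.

Option A: at 4.75% the monthly rate is 0.0039583, so the payment is 684,000 × 0.0039583 / (1 − 1.0039583^−300) = $3,899.60.
Total interest on Option A = 300 × $3,899.60 − $684,000 = $485,880.00.
Option B: at 8.10% the monthly rate is 0.0067500, so the payment is 684,000 × 0.0067500 / (1 − 1.0067500^−240) = $5,763.89.
Total interest on Option B = 240 × $5,763.89 − $684,000 = $699,333.60.
Option A is lower by $213,453.60.

Option A by $213,450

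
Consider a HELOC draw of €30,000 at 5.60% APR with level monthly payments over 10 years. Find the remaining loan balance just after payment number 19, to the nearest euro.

With monthly rate i = 5.6%/12 = 0.0046667, the balance after k of n payments is P · [(1+i)^n − (1+i)^k] / [(1+i)^n − 1].
(1+0.0046667)^120 = 1.74839353 and (1+0.0046667)^19 = 1.09249101, so the balance is 30,000 × (1.74839353 − 1.09249101) / (1.74839353 − 1) = €26,292.42.

€26,292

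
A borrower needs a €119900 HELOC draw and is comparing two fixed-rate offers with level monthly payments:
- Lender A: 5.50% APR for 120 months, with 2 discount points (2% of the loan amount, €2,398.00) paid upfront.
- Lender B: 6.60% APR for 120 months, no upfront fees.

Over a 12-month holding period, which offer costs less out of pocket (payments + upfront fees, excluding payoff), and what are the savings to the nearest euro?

Lender B by €1,602

Lender A: at 5.50% the monthly rate is 0.0045833, so the payment is 119,900 × 0.0045833 / (1 − 1.0045833^−120) = €1,301.23.
Lender B: monthly rate = 6.6%/12 = 0.0055000; payment = 119,900 × 0.0055000 / (1 − (1+0.0055000)^−120) = €1,367.55.
Over 12 months: Lender A costs 12 × €1,301.23 + €2,398.00 = €18,012.76; Lender B costs 12 × €1,367.55 = €16,410.60.
Lender B is cheaper by €18,012.76 − €16,410.60 = €1,602.16.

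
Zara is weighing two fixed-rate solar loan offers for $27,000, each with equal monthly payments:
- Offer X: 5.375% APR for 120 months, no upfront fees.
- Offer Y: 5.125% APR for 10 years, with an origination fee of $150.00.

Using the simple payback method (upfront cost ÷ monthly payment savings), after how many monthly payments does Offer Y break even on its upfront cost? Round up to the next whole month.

Offer X: at 5.375% the monthly rate is 0.0044792, so the payment is 27,000 × 0.0044792 / (1 − 1.0044792^−120) = $291.35.
Offer Y: monthly rate = 5.125%/12 = 0.0042708; payment = 27,000 × 0.0042708 / (1 − (1+0.0042708)^−120) = $288.03.
Monthly savings = $291.35 − $288.03 = $3.32.
Break-even = $150.00 / $3.32 = 45.18 → 46 months.

46 months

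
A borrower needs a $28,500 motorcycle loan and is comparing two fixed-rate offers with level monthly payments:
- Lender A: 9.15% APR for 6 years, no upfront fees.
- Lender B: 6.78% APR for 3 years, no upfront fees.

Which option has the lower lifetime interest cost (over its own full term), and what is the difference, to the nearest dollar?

Lender A: monthly rate = 9.15%/12 = 0.0076250; payment = 28,500 × 0.0076250 / (1 − (1+0.0076250)^−72) = $515.85.
Total interest on Lender A = 72 × $515.85 − $28,500 = $8,641.20.
Lender B: at 6.78% the monthly rate is 0.0056500, so the payment is 28,500 × 0.0056500 / (1 − 1.0056500^−36) = $877.13.
Total interest on Lender B = 36 × $877.13 − $28,500 = $3,076.68.
Lender B is lower by $5,564.52.

Lender B by $5,565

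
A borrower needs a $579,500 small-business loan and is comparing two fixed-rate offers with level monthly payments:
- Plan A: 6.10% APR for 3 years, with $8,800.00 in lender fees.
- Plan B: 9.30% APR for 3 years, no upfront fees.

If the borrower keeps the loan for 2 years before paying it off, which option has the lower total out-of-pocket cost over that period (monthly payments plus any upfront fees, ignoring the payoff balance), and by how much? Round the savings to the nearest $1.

Plan A: monthly rate = 6.1%/12 = 0.0050833; payment = 579,500 × 0.0050833 / (1 − (1+0.0050833)^−36) = $17,655.78.
Plan B: at 9.30% the monthly rate is 0.0077500, so the payment is 579,500 × 0.0077500 / (1 − 1.0077500^−36) = $18,508.96.
Over 24 months: Plan A costs 24 × $17,655.78 + $8,800.00 = $432,538.72; Plan B costs 24 × $18,508.96 = $444,215.04.
Plan A is cheaper by $444,215.04 − $432,538.72 = $11,676.32.

Plan A by $11,676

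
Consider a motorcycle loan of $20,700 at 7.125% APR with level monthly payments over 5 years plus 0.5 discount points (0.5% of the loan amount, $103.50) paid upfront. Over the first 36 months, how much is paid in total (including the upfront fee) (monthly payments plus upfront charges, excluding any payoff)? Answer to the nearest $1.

At 7.125% the monthly rate is 0.0059375, so the payment is 20,700 × 0.0059375 / (1 − 1.0059375^−60) = $411.11.
Total outlay = 36 × $411.11 + $103.50 = $14,903.46.

$14,903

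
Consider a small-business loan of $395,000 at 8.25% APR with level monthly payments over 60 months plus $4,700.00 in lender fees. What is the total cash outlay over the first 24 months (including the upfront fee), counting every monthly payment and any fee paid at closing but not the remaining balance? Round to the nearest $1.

$198,056

At 8.25% the monthly rate is 0.0068750, so the payment is 395,000 × 0.0068750 / (1 − 1.0068750^−60) = $8,056.52.
Total outlay = 24 × $8,056.52 + $4,700.00 = $198,056.48.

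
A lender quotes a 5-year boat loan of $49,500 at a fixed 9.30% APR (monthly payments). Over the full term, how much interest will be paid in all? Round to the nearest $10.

At 9.30% the monthly rate is 0.0077500, so the payment is 49,500 × 0.0077500 / (1 − 1.0077500^−60) = $1,034.76.
Total paid = 60 × $1,034.76 = $62,085.60; interest = $62,085.60 − $49,500 = $12,585.60.

$12,590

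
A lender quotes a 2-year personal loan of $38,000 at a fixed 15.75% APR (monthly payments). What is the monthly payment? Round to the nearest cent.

$1,856.06

Monthly rate = 15.75%/12 = 0.0131250; payment = 38,000 × 0.0131250 / (1 − (1+0.0131250)^−24) = $1,856.06.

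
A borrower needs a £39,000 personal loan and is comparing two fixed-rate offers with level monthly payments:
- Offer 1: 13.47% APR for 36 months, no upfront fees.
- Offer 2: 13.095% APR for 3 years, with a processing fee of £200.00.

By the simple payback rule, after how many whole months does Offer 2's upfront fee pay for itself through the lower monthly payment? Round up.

29 months

Offer 1: at 13.47% the monthly rate is 0.0112250, so the payment is 39,000 × 0.0112250 / (1 − 1.0112250^−36) = £1,322.91.
Offer 2: at 13.095% the monthly rate is 0.0109125, so the payment is 39,000 × 0.0109125 / (1 − 1.0109125^−36) = £1,315.85.
Monthly savings = £1,322.91 − £1,315.85 = £7.06.
Break-even = £200.00 / £7.06 = 28.33 → 29 months.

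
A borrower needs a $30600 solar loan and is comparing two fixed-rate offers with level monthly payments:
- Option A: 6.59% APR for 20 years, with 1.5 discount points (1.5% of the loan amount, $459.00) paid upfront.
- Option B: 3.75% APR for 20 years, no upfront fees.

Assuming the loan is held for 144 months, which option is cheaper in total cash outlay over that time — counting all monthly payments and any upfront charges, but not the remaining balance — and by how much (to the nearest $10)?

Option B by $7,420

Option A: monthly rate = 6.59%/12 = 0.0054917; payment = 30,600 × 0.0054917 / (1 − (1+0.0054917)^−240) = $229.77.
Option B: at 3.75% the monthly rate is 0.0031250, so the payment is 30,600 × 0.0031250 / (1 − 1.0031250^−240) = $181.42.
Over 144 months: Option A costs 144 × $229.77 + $459.00 = $33,545.88; Option B costs 144 × $181.42 = $26,124.48.
Option B is cheaper by $33,545.88 − $26,124.48 = $7,421.40.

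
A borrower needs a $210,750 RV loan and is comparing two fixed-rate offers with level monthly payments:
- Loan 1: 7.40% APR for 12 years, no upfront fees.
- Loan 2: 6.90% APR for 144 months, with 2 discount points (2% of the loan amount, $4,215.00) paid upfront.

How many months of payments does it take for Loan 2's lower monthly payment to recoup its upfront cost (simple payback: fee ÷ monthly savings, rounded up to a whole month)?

Loan 1: monthly rate = 7.4%/12 = 0.0061667; payment = 210,750 × 0.0061667 / (1 − (1+0.0061667)^−144) = $2,212.51.
Loan 2: monthly rate = 6.9%/12 = 0.0057500; payment = 210,750 × 0.0057500 / (1 − (1+0.0057500)^−144) = $2,156.10.
Monthly savings = $2,212.51 − $2,156.10 = $56.41.
Break-even = $4,215.00 / $56.41 = 74.72 → 75 months.

75 months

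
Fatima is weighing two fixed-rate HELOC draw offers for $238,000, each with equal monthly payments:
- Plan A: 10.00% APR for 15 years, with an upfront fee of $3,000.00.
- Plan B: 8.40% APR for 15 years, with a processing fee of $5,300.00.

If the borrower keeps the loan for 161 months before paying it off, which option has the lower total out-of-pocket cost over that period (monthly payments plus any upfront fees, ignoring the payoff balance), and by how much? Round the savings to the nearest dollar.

Plan A: at 10.00% the monthly rate is 0.0083333, so the payment is 238,000 × 0.0083333 / (1 − 1.0083333^−180) = $2,557.56.
Plan B: at 8.40% the monthly rate is 0.0070000, so the payment is 238,000 × 0.0070000 / (1 − 1.0070000^−180) = $2,329.75.
Over 161 months: Plan A costs 161 × $2,557.56 + $3,000.00 = $414,767.16; Plan B costs 161 × $2,329.75 + $5,300.00 = $380,389.75.
Plan B is cheaper by $414,767.16 − $380,389.75 = $34,377.41.

Plan B by $34,377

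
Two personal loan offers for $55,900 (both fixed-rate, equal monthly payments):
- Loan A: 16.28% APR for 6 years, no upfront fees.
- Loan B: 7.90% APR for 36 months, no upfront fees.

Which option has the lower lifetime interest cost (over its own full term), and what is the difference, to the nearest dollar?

Loan A: monthly rate = 16.28%/12 = 0.0135667; payment = 55,900 × 0.0135667 / (1 − (1+0.0135667)^−72) = $1,221.21.
Total interest on Loan A = 72 × $1,221.21 − $55,900 = $32,027.12.
Loan B: at 7.90% the monthly rate is 0.0065833, so the payment is 55,900 × 0.0065833 / (1 − 1.0065833^−36) = $1,749.13.
Total interest on Loan B = 36 × $1,749.13 − $55,900 = $7,068.68.
Loan B is lower by $24,958.44.

Loan B by $24,958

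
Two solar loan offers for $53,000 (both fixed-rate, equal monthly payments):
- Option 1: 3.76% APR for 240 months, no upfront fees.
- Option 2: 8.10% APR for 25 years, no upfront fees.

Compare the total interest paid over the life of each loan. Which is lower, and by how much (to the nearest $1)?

Option 1: monthly rate = 3.76%/12 = 0.0031333; payment = 53,000 × 0.0031333 / (1 − (1+0.0031333)^−240) = $314.51.
Total interest on Option 1 = 240 × $314.51 − $53,000 = $22,482.40.
Option 2: monthly rate = 8.1%/12 = 0.0067500; payment = 53,000 × 0.0067500 / (1 − (1+0.0067500)^−300) = $412.58.
Total interest on Option 2 = 300 × $412.58 − $53,000 = $70,774.00.
Option 1 is lower by $48,291.60.

Option 1 by $48,292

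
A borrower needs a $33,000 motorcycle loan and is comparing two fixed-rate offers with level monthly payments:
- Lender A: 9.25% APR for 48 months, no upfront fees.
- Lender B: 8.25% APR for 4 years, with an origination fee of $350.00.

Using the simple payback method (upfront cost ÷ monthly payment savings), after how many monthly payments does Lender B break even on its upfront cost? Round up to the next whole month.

23 months

Lender A: at 9.25% the monthly rate is 0.0077083, so the payment is 33,000 × 0.0077083 / (1 − 1.0077083^−48) = $825.13.
Lender B: at 8.25% the monthly rate is 0.0068750, so the payment is 33,000 × 0.0068750 / (1 − 1.0068750^−48) = $809.50.
Monthly savings = $825.13 − $809.50 = $15.63.
Break-even = $350.00 / $15.63 = 22.39 → 23 months.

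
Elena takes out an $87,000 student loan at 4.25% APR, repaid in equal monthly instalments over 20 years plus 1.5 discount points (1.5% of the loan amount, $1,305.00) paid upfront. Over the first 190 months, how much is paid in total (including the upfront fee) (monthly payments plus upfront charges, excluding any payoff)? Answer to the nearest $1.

$103,664

Monthly rate = 4.25%/12 = 0.0035417; payment = 87,000 × 0.0035417 / (1 − (1+0.0035417)^−240) = $538.73.
Total outlay = 190 × $538.73 + $1,305.00 = $103,663.70.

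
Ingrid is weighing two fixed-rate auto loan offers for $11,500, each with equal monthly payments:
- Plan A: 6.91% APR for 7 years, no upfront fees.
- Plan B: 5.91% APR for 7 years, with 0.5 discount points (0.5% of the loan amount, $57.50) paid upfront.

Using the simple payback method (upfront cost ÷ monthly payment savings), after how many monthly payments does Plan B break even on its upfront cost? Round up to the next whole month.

Plan A: monthly rate = 6.91%/12 = 0.0057583; payment = 11,500 × 0.0057583 / (1 − (1+0.0057583)^−84) = $173.06.
Plan B: at 5.91% the monthly rate is 0.0049250, so the payment is 11,500 × 0.0049250 / (1 − 1.0049250^−84) = $167.50.
Monthly savings = $173.06 − $167.50 = $5.56.
Break-even = $57.50 / $5.56 = 10.34 → 11 months.

11 months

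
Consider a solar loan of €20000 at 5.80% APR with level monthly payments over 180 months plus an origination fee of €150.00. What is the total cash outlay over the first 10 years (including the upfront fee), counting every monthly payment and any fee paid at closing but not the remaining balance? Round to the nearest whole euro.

€20,144

Monthly rate = 5.8%/12 = 0.0048333; payment = 20,000 × 0.0048333 / (1 − (1+0.0048333)^−180) = €166.62.
Total outlay = 120 × €166.62 + €150.00 = €20,144.40.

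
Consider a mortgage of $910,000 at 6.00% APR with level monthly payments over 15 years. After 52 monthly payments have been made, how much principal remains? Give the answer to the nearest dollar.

$724,701

With monthly rate i = 6%/12 = 0.0050000, the balance after k of n payments is P · [(1+i)^n − (1+i)^k] / [(1+i)^n − 1].
(1+0.0050000)^180 = 2.45409356 and (1+0.0050000)^52 = 1.29609015, so the balance is 910,000 × (2.45409356 − 1.29609015) / (2.45409356 − 1) = $724,701.03.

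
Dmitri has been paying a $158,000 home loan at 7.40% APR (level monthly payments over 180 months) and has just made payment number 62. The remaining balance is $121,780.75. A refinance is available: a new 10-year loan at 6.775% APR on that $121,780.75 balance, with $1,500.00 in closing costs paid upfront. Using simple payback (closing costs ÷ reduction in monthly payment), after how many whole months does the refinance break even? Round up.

27 months

Current payment = 158,000 × 7.4%/12 / (1 − (1+0.0061667)^−180) = $1,455.72.
Refinanced payment = 121,780.75 × 0.0056458 / (1 − (1+0.0056458)^−120) = $1,399.90.
Monthly savings = $1,455.72 − $1,399.90 = $55.82.
Break-even = $1,500.00 / $55.82 = 26.87 → 27 months.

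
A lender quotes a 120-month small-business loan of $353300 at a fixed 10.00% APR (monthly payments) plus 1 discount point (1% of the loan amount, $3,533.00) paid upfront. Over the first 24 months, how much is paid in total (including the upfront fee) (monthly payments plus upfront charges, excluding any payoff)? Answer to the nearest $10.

Monthly rate = 10%/12 = 0.0083333; payment = 353,300 × 0.0083333 / (1 − (1+0.0083333)^−120) = $4,668.89.
Total outlay = 24 × $4,668.89 + $3,533.00 = $115,586.36.

$115,590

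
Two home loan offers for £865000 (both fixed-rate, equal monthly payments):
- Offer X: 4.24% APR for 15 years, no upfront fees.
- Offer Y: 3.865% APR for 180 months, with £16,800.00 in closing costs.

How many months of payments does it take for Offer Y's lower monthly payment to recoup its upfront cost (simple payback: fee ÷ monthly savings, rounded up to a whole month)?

Offer X: at 4.24% the monthly rate is 0.0035333, so the payment is 865,000 × 0.0035333 / (1 − 1.0035333^−180) = £6,502.83.
Offer Y: monthly rate = 3.865%/12 = 0.0032208; payment = 865,000 × 0.0032208 / (1 − (1+0.0032208)^−180) = £6,339.94.
Monthly savings = £6,502.83 − £6,339.94 = £162.89.
Break-even = £16,800.00 / £162.89 = 103.14 → 104 months.

104 months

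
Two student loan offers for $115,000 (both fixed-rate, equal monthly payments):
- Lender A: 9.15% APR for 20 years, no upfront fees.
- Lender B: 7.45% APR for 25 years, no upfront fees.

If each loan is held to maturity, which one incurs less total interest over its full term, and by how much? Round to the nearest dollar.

Lender A by $2,838

Lender A: at 9.15% the monthly rate is 0.0076250, so the payment is 115,000 × 0.0076250 / (1 − 1.0076250^−240) = $1,045.80.
Total interest on Lender A = 240 × $1,045.80 − $115,000 = $135,992.00.
Lender B: at 7.45% the monthly rate is 0.0062083, so the payment is 115,000 × 0.0062083 / (1 − 1.0062083^−300) = $846.10.
Total interest on Lender B = 300 × $846.10 − $115,000 = $138,830.00.
Lender A is lower by $2,838.00.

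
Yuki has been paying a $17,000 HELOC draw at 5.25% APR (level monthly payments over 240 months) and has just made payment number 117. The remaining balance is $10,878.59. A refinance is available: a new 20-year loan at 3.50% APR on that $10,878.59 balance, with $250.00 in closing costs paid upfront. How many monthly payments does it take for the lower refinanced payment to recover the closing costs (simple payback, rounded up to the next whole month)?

5 months

Current payment = 17,000 × 5.25%/12 / (1 − (1+0.0043750)^−240) = $114.55.
Refinanced payment = 10,878.59 × 0.0029167 / (1 − (1+0.0029167)^−240) = $63.09.
Monthly savings = $114.55 − $63.09 = $51.46.
Break-even = $250.00 / $51.46 = 4.86 → 5 months.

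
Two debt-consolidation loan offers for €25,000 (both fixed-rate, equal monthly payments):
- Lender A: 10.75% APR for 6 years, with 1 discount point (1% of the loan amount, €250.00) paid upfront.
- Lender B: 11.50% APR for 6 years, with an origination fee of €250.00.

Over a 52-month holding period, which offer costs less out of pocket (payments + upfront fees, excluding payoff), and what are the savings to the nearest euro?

Lender A by €500

Lender A: at 10.75% the monthly rate is 0.0089583, so the payment is 25,000 × 0.0089583 / (1 − 1.0089583^−72) = €472.66.
Lender B: monthly rate = 11.5%/12 = 0.0095833; payment = 25,000 × 0.0095833 / (1 − (1+0.0095833)^−72) = €482.28.
Over 52 months: Lender A costs 52 × €472.66 + €250.00 = €24,828.32; Lender B costs 52 × €482.28 + €250.00 = €25,328.56.
Lender A is cheaper by €25,328.56 − €24,828.32 = €500.24.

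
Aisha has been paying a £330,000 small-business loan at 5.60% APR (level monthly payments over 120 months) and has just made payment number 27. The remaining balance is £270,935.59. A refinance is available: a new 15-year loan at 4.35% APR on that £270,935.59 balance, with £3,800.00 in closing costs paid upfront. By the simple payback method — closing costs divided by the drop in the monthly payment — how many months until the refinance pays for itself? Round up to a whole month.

3 months

Current payment = 330,000 × 5.6%/12 / (1 − (1+0.0046667)^−120) = £3,597.74.
Refinanced payment = 270,935.59 × 0.0036250 / (1 − (1+0.0036250)^−180) = £2,051.93.
Monthly savings = £3,597.74 − £2,051.93 = £1,545.81.
Break-even = £3,800.00 / £1,545.81 = 2.46 → 3 months.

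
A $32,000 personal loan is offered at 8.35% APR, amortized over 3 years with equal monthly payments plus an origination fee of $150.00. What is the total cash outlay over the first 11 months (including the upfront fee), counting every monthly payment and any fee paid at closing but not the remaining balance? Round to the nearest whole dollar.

$11,237

Monthly rate = 8.35%/12 = 0.0069583; payment = 32,000 × 0.0069583 / (1 − (1+0.0069583)^−36) = $1,007.94.
Total outlay = 11 × $1,007.94 + $150.00 = $11,237.34.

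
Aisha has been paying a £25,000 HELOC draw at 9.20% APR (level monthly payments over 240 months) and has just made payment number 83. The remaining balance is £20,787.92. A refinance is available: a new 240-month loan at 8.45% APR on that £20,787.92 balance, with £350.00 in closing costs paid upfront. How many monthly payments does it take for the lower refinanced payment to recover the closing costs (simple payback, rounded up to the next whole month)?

8 months

Current payment = 25,000 × 9.2%/12 / (1 − (1+0.0076667)^−240) = £228.16.
Refinanced payment = 20,787.92 × 0.0070417 / (1 − (1+0.0070417)^−240) = £179.75.
Monthly savings = £228.16 − £179.75 = £48.41.
Break-even = £350.00 / £48.41 = 7.23 → 8 months.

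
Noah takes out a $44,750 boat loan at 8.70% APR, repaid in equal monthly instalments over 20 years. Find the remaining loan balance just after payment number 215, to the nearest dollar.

$8,980

With monthly rate i = 8.7%/12 = 0.0072500, the balance after k of n payments is P · [(1+i)^n − (1+i)^k] / [(1+i)^n − 1].
(1+0.0072500)^240 = 5.66169219 and (1+0.0072500)^215 = 4.72622456, so the balance is 44,750 × (5.66169219 − 4.72622456) / (5.66169219 − 1) = $8,980.04.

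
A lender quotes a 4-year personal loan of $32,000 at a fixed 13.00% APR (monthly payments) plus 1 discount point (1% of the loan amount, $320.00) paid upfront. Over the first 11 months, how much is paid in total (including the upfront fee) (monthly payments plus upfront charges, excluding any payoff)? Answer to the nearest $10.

At 13.00% the monthly rate is 0.0108333, so the payment is 32,000 × 0.0108333 / (1 − 1.0108333^−48) = $858.48.
Total outlay = 11 × $858.48 + $320.00 = $9,763.28.

$9,760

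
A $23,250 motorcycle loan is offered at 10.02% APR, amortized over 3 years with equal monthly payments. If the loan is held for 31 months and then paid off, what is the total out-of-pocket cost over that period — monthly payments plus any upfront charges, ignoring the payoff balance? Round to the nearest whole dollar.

$23,263

At 10.02% the monthly rate is 0.0083500, so the payment is 23,250 × 0.0083500 / (1 − 1.0083500^−36) = $750.43.
Total outlay = 31 × $750.43 = $23,263.33.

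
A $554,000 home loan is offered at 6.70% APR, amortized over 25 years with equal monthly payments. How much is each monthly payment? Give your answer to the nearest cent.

Monthly rate = 6.7%/12 = 0.0055833; payment = 554,000 × 0.0055833 / (1 − (1+0.0055833)^−300) = $3,810.18.

$3,810.18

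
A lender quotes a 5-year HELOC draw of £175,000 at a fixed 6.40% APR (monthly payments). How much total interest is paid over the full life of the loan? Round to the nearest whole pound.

At 6.40% the monthly rate is 0.0053333, so the payment is 175,000 × 0.0053333 / (1 − 1.0053333^−60) = £3,415.88.
Total paid = 60 × £3,415.88 = £204,952.80; interest = £204,952.80 − £175,000 = £29,952.80.

£29,953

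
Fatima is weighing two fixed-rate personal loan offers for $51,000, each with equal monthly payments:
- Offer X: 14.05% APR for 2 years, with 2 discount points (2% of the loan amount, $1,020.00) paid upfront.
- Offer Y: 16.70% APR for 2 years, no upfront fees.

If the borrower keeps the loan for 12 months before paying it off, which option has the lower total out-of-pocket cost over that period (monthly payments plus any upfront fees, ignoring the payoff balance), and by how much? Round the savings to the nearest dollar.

Offer X: monthly rate = 14.05%/12 = 0.0117083; payment = 51,000 × 0.0117083 / (1 − (1+0.0117083)^−24) = $2,449.86.
Offer Y: at 16.70% the monthly rate is 0.0139167, so the payment is 51,000 × 0.0139167 / (1 − 1.0139167^−24) = $2,514.21.
Over 12 months: Offer X costs 12 × $2,449.86 + $1,020.00 = $30,418.32; Offer Y costs 12 × $2,514.21 = $30,170.52.
Offer Y is cheaper by $30,418.32 − $30,170.52 = $247.80.

Offer Y by $248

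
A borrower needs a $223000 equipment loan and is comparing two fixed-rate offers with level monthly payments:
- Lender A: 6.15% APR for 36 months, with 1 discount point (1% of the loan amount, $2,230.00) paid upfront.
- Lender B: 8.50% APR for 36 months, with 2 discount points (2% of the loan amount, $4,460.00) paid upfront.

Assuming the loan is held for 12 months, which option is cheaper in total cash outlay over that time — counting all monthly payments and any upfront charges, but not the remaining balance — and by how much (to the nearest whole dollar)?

Lender A: monthly rate = 6.15%/12 = 0.0051250; payment = 223,000 × 0.0051250 / (1 − (1+0.0051250)^−36) = $6,799.26.
Lender B: monthly rate = 8.5%/12 = 0.0070833; payment = 223,000 × 0.0070833 / (1 − (1+0.0070833)^−36) = $7,039.56.
Over 12 months: Lender A costs 12 × $6,799.26 + $2,230.00 = $83,821.12; Lender B costs 12 × $7,039.56 + $4,460.00 = $88,934.72.
Lender A is cheaper by $88,934.72 − $83,821.12 = $5,113.60.

Lender A by $5,114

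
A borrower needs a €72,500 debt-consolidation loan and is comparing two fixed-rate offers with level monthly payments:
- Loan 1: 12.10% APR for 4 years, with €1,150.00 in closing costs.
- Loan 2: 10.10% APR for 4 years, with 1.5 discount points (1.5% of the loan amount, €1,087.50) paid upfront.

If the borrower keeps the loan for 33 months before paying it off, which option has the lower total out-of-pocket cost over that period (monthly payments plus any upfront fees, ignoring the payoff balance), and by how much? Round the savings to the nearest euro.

Loan 1: at 12.10% the monthly rate is 0.0100833, so the payment is 72,500 × 0.0100833 / (1 − 1.0100833^−48) = €1,912.76.
Loan 2: monthly rate = 10.1%/12 = 0.0084167; payment = 72,500 × 0.0084167 / (1 − (1+0.0084167)^−48) = €1,842.27.
Over 33 months: Loan 1 costs 33 × €1,912.76 + €1,150.00 = €64,271.08; Loan 2 costs 33 × €1,842.27 + €1,087.50 = €61,882.41.
Loan 2 is cheaper by €64,271.08 − €61,882.41 = €2,388.67.

Loan 2 by €2,389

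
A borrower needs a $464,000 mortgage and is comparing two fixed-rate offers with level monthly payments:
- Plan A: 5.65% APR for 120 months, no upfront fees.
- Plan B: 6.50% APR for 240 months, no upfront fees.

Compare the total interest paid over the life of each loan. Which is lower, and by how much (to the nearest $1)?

Plan A by $221,849

Plan A: monthly rate = 5.65%/12 = 0.0047083; payment = 464,000 × 0.0047083 / (1 − (1+0.0047083)^−120) = $5,070.18.
Total interest on Plan A = 120 × $5,070.18 − $464,000 = $144,421.60.
Plan B: at 6.50% the monthly rate is 0.0054167, so the payment is 464,000 × 0.0054167 / (1 − 1.0054167^−240) = $3,459.46.
Total interest on Plan B = 240 × $3,459.46 − $464,000 = $366,270.40.
Plan A is lower by $221,848.80.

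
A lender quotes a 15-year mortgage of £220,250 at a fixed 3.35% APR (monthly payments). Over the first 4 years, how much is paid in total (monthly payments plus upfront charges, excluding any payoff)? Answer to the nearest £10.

£74,800

At 3.35% the monthly rate is 0.0027917, so the payment is 220,250 × 0.0027917 / (1 − 1.0027917^−180) = £1,558.35.
Total outlay = 48 × £1,558.35 = £74,800.80.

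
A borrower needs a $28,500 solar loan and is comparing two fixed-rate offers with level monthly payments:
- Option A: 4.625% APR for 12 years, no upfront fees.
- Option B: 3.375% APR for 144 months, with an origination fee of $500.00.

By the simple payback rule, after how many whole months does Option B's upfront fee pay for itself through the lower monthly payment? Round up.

Option A: at 4.625% the monthly rate is 0.0038542, so the payment is 28,500 × 0.0038542 / (1 − 1.0038542^−144) = $258.26.
Option B: monthly rate = 3.375%/12 = 0.0028125; payment = 28,500 × 0.0028125 / (1 − (1+0.0028125)^−144) = $240.97.
Monthly savings = $258.26 − $240.97 = $17.29.
Break-even = $500.00 / $17.29 = 28.92 → 29 months.

29 months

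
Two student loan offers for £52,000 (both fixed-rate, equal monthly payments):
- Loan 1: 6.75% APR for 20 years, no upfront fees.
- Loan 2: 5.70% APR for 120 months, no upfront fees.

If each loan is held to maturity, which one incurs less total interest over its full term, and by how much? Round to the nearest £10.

Loan 2 by £26,550

Loan 1: monthly rate = 6.75%/12 = 0.0056250; payment = 52,000 × 0.0056250 / (1 − (1+0.0056250)^−240) = £395.39.
Total interest on Loan 1 = 240 × £395.39 − £52,000 = £42,893.60.
Loan 2: monthly rate = 5.7%/12 = 0.0047500; payment = 52,000 × 0.0047500 / (1 − (1+0.0047500)^−120) = £569.50.
Total interest on Loan 2 = 120 × £569.50 − £52,000 = £16,340.00.
Loan 2 is lower by £26,553.60.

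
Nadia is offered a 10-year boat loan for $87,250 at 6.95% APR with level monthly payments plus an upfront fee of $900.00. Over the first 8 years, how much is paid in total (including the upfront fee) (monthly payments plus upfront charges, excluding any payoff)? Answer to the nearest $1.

$97,937

At 6.95% the monthly rate is 0.0057917, so the payment is 87,250 × 0.0057917 / (1 − 1.0057917^−120) = $1,010.80.
Total outlay = 96 × $1,010.80 + $900.00 = $97,936.80.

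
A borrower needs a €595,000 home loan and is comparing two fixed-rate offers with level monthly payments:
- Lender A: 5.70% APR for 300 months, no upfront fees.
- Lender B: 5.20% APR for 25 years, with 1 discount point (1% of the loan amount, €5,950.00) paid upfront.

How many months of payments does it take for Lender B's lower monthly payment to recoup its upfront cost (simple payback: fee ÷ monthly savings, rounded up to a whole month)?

Lender A: at 5.70% the monthly rate is 0.0047500, so the payment is 595,000 × 0.0047500 / (1 − 1.0047500^−300) = €3,725.23.
Lender B: at 5.20% the monthly rate is 0.0043333, so the payment is 595,000 × 0.0043333 / (1 − 1.0043333^−300) = €3,547.99.
Monthly savings = €3,725.23 − €3,547.99 = €177.24.
Break-even = €5,950.00 / €177.24 = 33.57 → 34 months.

34 months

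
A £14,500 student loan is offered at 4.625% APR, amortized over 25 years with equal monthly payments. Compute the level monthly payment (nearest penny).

£81.63

At 4.625% the monthly rate is 0.0038542, so the payment is 14,500 × 0.0038542 / (1 − 1.0038542^−300) = £81.63.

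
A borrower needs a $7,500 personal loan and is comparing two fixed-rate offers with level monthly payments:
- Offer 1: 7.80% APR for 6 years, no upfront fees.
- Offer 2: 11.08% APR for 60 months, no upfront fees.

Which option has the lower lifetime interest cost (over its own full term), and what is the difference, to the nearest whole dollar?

Offer 1: at 7.80% the monthly rate is 0.0065000, so the payment is 7,500 × 0.0065000 / (1 − 1.0065000^−72) = $130.77.
Total interest on Offer 1 = 72 × $130.77 − $7,500 = $1,915.44.
Offer 2: monthly rate = 11.08%/12 = 0.0092333; payment = 7,500 × 0.0092333 / (1 − (1+0.0092333)^−60) = $163.37.
Total interest on Offer 2 = 60 × $163.37 − $7,500 = $2,302.20.
Offer 1 is lower by $386.76.

Offer 1 by $387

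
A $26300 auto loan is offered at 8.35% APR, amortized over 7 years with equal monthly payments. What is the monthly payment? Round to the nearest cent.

Monthly rate = 8.35%/12 = 0.0069583; payment = 26,300 × 0.0069583 / (1 − (1+0.0069583)^−84) = $414.52.

$414.52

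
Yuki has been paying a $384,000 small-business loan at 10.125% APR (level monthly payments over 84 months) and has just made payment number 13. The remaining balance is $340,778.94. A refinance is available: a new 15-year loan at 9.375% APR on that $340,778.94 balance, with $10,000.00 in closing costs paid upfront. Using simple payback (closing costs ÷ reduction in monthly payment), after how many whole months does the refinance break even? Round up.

Current payment = 384,000 × 10.125%/12 / (1 − (1+0.0084375)^−84) = $6,399.68.
Refinanced payment = 340,778.94 × 0.0078125 / (1 − (1+0.0078125)^−180) = $3,532.84.
Monthly savings = $6,399.68 − $3,532.84 = $2,866.84.
Break-even = $10,000.00 / $2,866.84 = 3.49 → 4 months.

4 months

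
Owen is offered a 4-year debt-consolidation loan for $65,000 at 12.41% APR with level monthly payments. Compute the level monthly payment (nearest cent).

$1,724.81

Monthly rate = 12.41%/12 = 0.0103417; payment = 65,000 × 0.0103417 / (1 − (1+0.0103417)^−48) = $1,724.81.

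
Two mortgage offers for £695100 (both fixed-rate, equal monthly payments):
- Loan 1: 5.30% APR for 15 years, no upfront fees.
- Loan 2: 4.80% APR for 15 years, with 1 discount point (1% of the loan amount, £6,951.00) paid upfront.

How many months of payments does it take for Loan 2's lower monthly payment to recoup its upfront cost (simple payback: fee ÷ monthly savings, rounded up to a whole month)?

39 months

Loan 1: monthly rate = 5.3%/12 = 0.0044167; payment = 695,100 × 0.0044167 / (1 − (1+0.0044167)^−180) = £5,606.05.
Loan 2: monthly rate = 4.8%/12 = 0.0040000; payment = 695,100 × 0.0040000 / (1 − (1+0.0040000)^−180) = £5,424.66.
Monthly savings = £5,606.05 − £5,424.66 = £181.39.
Break-even = £6,951.00 / £181.39 = 38.32 → 39 months.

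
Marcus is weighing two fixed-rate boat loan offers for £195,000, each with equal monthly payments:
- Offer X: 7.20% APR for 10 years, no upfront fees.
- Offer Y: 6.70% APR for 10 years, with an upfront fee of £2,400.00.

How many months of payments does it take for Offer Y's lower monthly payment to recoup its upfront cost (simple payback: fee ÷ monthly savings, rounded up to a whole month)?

Offer X: at 7.20% the monthly rate is 0.0060000, so the payment is 195,000 × 0.0060000 / (1 − 1.0060000^−120) = £2,284.27.
Offer Y: monthly rate = 6.7%/12 = 0.0055833; payment = 195,000 × 0.0055833 / (1 − (1+0.0055833)^−120) = £2,234.08.
Monthly savings = £2,284.27 − £2,234.08 = £50.19.
Break-even = £2,400.00 / £50.19 = 47.82 → 48 months.

48 months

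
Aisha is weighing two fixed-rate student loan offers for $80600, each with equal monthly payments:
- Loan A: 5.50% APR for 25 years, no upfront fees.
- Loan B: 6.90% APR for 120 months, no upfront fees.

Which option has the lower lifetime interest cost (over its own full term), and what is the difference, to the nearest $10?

Loan A: monthly rate = 5.5%/12 = 0.0045833; payment = 80,600 × 0.0045833 / (1 − (1+0.0045833)^−300) = $494.95.
Total interest on Loan A = 300 × $494.95 − $80,600 = $67,885.00.
Loan B: monthly rate = 6.9%/12 = 0.0057500; payment = 80,600 × 0.0057500 / (1 − (1+0.0057500)^−120) = $931.69.
Total interest on Loan B = 120 × $931.69 − $80,600 = $31,202.80.
Loan B is lower by $36,682.20.

Loan B by $36,680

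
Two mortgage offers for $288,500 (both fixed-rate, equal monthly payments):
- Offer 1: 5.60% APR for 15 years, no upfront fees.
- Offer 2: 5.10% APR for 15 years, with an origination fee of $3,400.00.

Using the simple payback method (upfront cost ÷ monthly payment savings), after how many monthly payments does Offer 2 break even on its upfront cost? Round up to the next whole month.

Offer 1: monthly rate = 5.6%/12 = 0.0046667; payment = 288,500 × 0.0046667 / (1 − (1+0.0046667)^−180) = $2,372.62.
Offer 2: monthly rate = 5.1%/12 = 0.0042500; payment = 288,500 × 0.0042500 / (1 − (1+0.0042500)^−180) = $2,296.50.
Monthly savings = $2,372.62 − $2,296.50 = $76.12.
Break-even = $3,400.00 / $76.12 = 44.67 → 45 months.

45 months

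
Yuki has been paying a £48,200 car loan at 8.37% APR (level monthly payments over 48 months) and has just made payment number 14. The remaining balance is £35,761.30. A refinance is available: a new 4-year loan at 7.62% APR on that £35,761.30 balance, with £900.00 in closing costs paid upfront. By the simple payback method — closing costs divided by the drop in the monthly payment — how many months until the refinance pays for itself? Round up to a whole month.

Current payment = 48,200 × 8.37%/12 / (1 − (1+0.0069750)^−48) = £1,185.09.
Refinanced payment = 35,761.30 × 0.0063500 / (1 − (1+0.0063500)^−48) = £866.67.
Monthly savings = £1,185.09 − £866.67 = £318.42.
Break-even = £900.00 / £318.42 = 2.83 → 3 months.

3 months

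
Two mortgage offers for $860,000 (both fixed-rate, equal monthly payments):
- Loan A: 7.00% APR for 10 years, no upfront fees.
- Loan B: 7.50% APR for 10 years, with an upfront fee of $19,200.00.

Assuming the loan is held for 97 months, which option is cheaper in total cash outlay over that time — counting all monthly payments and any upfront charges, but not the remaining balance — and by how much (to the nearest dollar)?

Loan A: monthly rate = 7%/12 = 0.0058333; payment = 860,000 × 0.0058333 / (1 − (1+0.0058333)^−120) = $9,985.33.
Loan B: at 7.50% the monthly rate is 0.0062500, so the payment is 860,000 × 0.0062500 / (1 − 1.0062500^−120) = $10,208.35.
Over 97 months: Loan A costs 97 × $9,985.33 = $968,577.01; Loan B costs 97 × $10,208.35 + $19,200.00 = $1,009,409.95.
Loan A is cheaper by $1,009,409.95 − $968,577.01 = $40,832.94.

Loan A by $40,833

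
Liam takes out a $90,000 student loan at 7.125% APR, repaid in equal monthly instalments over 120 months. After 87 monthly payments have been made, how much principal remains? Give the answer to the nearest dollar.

With monthly rate i = 7.125%/12 = 0.0059375, the balance after k of n payments is P · [(1+i)^n − (1+i)^k] / [(1+i)^n − 1].
(1+0.0059375)^120 = 2.03479098 and (1+0.0059375)^87 = 1.67369708, so the balance is 90,000 × (2.03479098 − 1.67369708) / (2.03479098 − 1) = $31,405.81.

$31,406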